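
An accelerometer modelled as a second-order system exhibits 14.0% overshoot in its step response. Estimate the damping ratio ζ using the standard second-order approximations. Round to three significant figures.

ζ ≈ 0.531

From %OS = 100·exp(−πζ/√(1−ζ²)), invert to get ζ = −ln(OS)/√(π² + ln²(OS)) with OS = 0.140.
−ln 0.140 = 1.966, so ζ = 1.966/√(π² + 3.866) = 0.531.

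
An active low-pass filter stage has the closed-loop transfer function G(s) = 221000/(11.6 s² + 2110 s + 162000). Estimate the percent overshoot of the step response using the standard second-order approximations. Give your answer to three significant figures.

Dividing through by 11.6: denominator becomes s² + 181.9 s + 13970.
So ω_n = √13970 = 118 rad/s and ζ = 181.9/(2·118) = 0.770.
%OS = 100 e^{−πζ/√(1−ζ²)} with ζ = 0.770 gives 2.27%.

%OS ≈ 2.27%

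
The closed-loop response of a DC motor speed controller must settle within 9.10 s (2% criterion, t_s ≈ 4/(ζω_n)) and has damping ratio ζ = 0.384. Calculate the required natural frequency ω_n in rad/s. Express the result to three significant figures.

ω_n ≈ 1.14 rad/s

Rearranging t_s ≈ 4/(ζω_n) gives ω_n = 4/(ζ·t_s) = 4/(0.384 × 9.10) = 1.14 rad/s.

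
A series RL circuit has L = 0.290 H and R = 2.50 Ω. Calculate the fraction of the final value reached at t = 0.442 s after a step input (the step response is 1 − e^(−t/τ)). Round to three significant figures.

τ = L/R = 0.290/2.50 = 0.116 s.
y(t)/y_∞ = 1 − e^(−t/τ) = 1 − e^(−0.442/0.116) = 1 − e^(−3.81) = 0.978.

y/y_∞ ≈ 0.978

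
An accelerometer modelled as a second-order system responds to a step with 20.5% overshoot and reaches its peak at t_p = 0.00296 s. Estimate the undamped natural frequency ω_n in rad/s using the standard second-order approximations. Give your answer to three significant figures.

From the overshoot, ζ = −ln(OS)/√(π²+ln²(OS)) = 0.450.
t_p = π/ω_d ⇒ ω_d = 1060 rad/s; then ω_n = ω_d/√(1−ζ²) = 1190 rad/s.

ω_n ≈ 1190 rad/s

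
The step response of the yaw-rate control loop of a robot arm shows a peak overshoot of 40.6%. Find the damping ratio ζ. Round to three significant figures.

From %OS = 100·exp(−πζ/√(1−ζ²)), invert to get ζ = −ln(OS)/√(π² + ln²(OS)) with OS = 0.406.
−ln 0.406 = 0.9014, so ζ = 0.9014/√(π² + 0.8125) = 0.276.

ζ ≈ 0.276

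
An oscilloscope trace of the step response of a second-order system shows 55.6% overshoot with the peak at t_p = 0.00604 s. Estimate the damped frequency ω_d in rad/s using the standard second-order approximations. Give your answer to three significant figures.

ω_d ≈ 520 rad/s

t_p = π/ω_d, so ω_d = π/0.00604 = 520 rad/s.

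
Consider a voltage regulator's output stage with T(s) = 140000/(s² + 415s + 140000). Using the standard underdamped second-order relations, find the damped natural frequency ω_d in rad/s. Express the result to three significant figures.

ω_d ≈ 311 rad/s

Matching coefficients with s² + 2ζω_n s + ω_n² gives ω_n² = 140000 ⇒ ω_n = 374 rad/s, and ζ = 415/(2ω_n) = 0.555.
The damped frequency ω_d = ω_n√(1−ζ²) = 311 rad/s.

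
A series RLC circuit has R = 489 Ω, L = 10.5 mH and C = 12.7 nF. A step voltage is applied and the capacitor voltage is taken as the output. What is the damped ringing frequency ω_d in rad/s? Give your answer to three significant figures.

ω_d ≈ 83400 rad/s

For a series RLC circuit (capacitor voltage as output), ω_n = 1/√(LC) = 1/√(10.5 mH · 12.7 nF) = 86600 rad/s.
ζ = (R/2)·√(C/L) = (489/2)·√(12.7 nF/10.5 mH) = 0.269.
The damped frequency ω_d = ω_n√(1−ζ²) = 83400 rad/s.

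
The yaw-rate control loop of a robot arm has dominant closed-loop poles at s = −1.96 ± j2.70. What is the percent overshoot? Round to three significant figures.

The poles are at −σ ± jω_d with σ = 1.96 and ω_d = 2.70, so ω_n = √(σ²+ω_d²) = 3.34 rad/s and ζ = σ/ω_n = 0.587.
%OS = 100 e^{−πζ/√(1−ζ²)} with ζ = 0.587 gives 10.2%.

%OS ≈ 10.2%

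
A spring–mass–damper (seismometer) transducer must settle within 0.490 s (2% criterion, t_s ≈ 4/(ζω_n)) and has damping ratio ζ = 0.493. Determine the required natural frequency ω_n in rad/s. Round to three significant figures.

Rearranging t_s ≈ 4/(ζω_n) gives ω_n = 4/(ζ·t_s) = 4/(0.493 × 0.490) = 16.6 rad/s.

ω_n ≈ 16.6 rad/s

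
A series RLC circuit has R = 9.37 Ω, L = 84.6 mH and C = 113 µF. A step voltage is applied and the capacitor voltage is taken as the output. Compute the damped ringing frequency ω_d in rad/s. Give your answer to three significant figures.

For a series RLC circuit (capacitor voltage as output), ω_n = 1/√(LC) = 1/√(84.6 mH · 113 µF) = 323 rad/s.
ζ = (R/2)·√(C/L) = (9.37/2)·√(113 µF/84.6 mH) = 0.171.
The damped frequency ω_d = ω_n√(1−ζ²) = 319 rad/s.

ω_d ≈ 319 rad/s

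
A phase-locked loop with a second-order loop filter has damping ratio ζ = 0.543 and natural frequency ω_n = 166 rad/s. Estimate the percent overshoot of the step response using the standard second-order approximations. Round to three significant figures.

For an underdamped second-order system, %OS = 100·exp(−πζ/√(1−ζ²)).
πζ/√(1−ζ²) = π·0.543/√(1−0.295) = 2.031, so %OS = 100·e^(−2.031) = 13.1%.

%OS ≈ 13.1%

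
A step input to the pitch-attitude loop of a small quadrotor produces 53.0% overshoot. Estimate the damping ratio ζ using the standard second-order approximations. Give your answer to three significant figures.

ζ = −ln(OS)/√(π² + (ln OS)²). With OS = 0.530, ln OS = −0.6349 and ζ = 0.6349/3.205 = 0.198.

ζ ≈ 0.198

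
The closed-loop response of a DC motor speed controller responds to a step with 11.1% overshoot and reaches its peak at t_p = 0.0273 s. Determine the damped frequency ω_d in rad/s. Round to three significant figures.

t_p = π/ω_d, so ω_d = π/0.0273 = 115 rad/s.

ω_d ≈ 115 rad/s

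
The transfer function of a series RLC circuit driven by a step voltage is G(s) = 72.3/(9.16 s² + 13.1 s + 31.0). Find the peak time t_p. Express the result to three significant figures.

Dividing through by 9.16: denominator becomes s² + 1.430 s + 3.384.
So ω_n = √3.384 = 1.84 rad/s and ζ = 1.430/(2·1.84) = 0.389.
ω_d = 1.84·√(1 − 0.389²) = 1.69 rad/s. t_p = π/ω_d = 1.85 s.

t_p ≈ 1.85 s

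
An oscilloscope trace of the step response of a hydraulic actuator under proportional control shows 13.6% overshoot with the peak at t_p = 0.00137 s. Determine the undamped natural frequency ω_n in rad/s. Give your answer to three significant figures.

ω_n ≈ 2720 rad/s

The overshoot fixes ζ = −ln(OS)/√(π²+ln²(OS)) = 0.536.
From t_p = π/ω_d, ω_d = π/0.00137 = 2290 rad/s, so ω_n = ω_d/√(1−ζ²) = 2720 rad/s.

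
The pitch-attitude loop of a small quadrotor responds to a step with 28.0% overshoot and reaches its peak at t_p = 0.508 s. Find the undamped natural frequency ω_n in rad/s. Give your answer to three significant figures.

ω_n ≈ 6.67 rad/s

ζ from %OS: ζ = |ln 0.280|/√(π²+ln²0.280) = 0.376.
From t_p = π/ω_d, ω_d = π/0.508 = 6.18 rad/s, so ω_n = ω_d/√(1−ζ²) = 6.67 rad/s.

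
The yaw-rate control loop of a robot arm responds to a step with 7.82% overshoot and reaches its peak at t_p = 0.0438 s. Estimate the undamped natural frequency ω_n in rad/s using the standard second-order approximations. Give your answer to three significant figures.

ζ from %OS: ζ = |ln 0.0782|/√(π²+ln²0.0782) = 0.630.
From t_p = π/ω_d, ω_d = π/0.0438 = 71.7 rad/s, so ω_n = ω_d/√(1−ζ²) = 92.4 rad/s.

ω_n ≈ 92.4 rad/s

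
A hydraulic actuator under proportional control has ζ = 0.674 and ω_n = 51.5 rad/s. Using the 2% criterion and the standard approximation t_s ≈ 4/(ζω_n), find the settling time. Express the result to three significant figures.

t_s ≈ 4/(ζω_n) = 4/(0.674 × 51.5) = 0.115 s.

t_s ≈ 0.115 s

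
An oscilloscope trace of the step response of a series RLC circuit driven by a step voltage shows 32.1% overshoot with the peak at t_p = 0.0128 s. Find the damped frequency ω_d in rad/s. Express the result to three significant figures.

ω_d ≈ 245 rad/s

t_p = π/ω_d, so ω_d = π/0.0128 = 245 rad/s.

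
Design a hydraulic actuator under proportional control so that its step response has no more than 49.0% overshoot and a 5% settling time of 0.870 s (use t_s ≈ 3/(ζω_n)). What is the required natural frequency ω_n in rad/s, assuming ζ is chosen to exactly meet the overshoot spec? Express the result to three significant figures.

ω_n ≈ 15.6 rad/s

Inverting the overshoot relation: ζ = |ln 0.490|/√(π² + ln²0.490) = 0.221.
Then ω_n = 3/(ζ t_s) = 3/(0.221 × 0.870) = 15.6 rad/s.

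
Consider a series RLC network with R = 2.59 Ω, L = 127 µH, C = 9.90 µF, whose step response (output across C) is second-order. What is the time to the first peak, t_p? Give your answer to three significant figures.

t_p ≈ 0.000119 s

For a series RLC circuit (capacitor voltage as output), ω_n = 1/√(LC) = 1/√(127 µH · 9.90 µF) = 28200 rad/s.
ζ = (R/2)·√(C/L) = (2.59/2)·√(9.90 µF/127 µH) = 0.362.
ω_d = ω_n√(1−ζ²) = 26300 rad/s. t_p = π/ω_d = 0.000119 s.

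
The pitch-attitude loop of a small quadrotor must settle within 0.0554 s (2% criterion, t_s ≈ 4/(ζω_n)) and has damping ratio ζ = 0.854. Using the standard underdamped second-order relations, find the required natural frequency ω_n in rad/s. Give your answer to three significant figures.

ω_n ≈ 84.5 rad/s

Rearranging t_s ≈ 4/(ζω_n) gives ω_n = 4/(ζ·t_s) = 4/(0.854 × 0.0554) = 84.5 rad/s.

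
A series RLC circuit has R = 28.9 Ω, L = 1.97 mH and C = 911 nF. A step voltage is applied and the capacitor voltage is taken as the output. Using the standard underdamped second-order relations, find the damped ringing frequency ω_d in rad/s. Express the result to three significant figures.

For a series RLC circuit (capacitor voltage as output), ω_n = 1/√(LC) = 1/√(1.97 mH · 911 nF) = 23600 rad/s.
ζ = (R/2)·√(C/L) = (28.9/2)·√(911 nF/1.97 mH) = 0.311.
ω_d = 23600·√(1 − 0.311²) = 22400 rad/s.

ω_d ≈ 22400 rad/s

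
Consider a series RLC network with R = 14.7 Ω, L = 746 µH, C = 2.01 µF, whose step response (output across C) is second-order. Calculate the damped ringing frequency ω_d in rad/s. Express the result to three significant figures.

ω_d ≈ 23900 rad/s

For a series RLC circuit (capacitor voltage as output), ω_n = 1/√(LC) = 1/√(746 µH · 2.01 µF) = 25800 rad/s.
ζ = (R/2)·√(C/L) = (14.7/2)·√(2.01 µF/746 µH) = 0.382.
ω_d = ω_n√(1−ζ²) = 23900 rad/s.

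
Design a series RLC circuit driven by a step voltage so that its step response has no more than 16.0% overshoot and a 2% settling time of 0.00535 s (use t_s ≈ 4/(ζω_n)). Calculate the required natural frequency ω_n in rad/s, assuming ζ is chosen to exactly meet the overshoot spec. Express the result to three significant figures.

ω_n ≈ 1480 rad/s

Inverting the overshoot relation: ζ = |ln 0.160|/√(π² + ln²0.160) = 0.504.
From t_s ≈ 4/(ζω_n): ω_n = 4/(ζ·t_s) = 4/(0.504·0.00535) = 1480 rad/s.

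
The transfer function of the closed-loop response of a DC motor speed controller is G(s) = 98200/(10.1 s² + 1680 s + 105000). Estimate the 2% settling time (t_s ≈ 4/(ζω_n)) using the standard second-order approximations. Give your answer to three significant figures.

Dividing through by 10.1: denominator becomes s² + 166.3 s + 10400.
So ω_n = √10400 = 102 rad/s and ζ = 166.3/(2·102) = 0.816.
t_s ≈ 4/(ζω_n) = 0.0481 s.

t_s ≈ 0.0481 s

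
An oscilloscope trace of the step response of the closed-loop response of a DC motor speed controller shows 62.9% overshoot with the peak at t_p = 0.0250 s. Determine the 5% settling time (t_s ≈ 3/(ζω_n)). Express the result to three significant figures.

ζ from %OS: ζ = |ln 0.629|/√(π²+ln²0.629) = 0.146.
t_p = π/ω_d ⇒ ω_d = 126 rad/s; then ω_n = ω_d/√(1−ζ²) = 127 rad/s.
t_s ≈ 3/(ζω_n) = 3/(0.146·127) = 0.162 s.

t_s ≈ 0.162 s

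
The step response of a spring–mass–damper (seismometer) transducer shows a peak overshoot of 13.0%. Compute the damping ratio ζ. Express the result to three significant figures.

From %OS = 100·exp(−πζ/√(1−ζ²)), invert to get ζ = −ln(OS)/√(π² + ln²(OS)) with OS = 0.130.
−ln 0.130 = 2.040, so ζ = 2.040/√(π² + 4.163) = 0.545.

ζ ≈ 0.545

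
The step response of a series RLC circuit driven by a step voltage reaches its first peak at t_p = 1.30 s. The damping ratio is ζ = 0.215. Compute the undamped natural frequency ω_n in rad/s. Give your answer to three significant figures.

ω_n ≈ 2.47 rad/s

Peak time t_p = π/ω_d, so ω_d = π/t_p = π/1.30 = 2.42 rad/s.
ω_n = ω_d/√(1−ζ²) = 2.42/√0.954 = 2.47 rad/s.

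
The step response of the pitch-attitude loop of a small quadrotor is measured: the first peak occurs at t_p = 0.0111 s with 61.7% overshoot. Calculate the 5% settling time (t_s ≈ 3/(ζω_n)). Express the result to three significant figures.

t_s ≈ 0.0690 s

From the overshoot, ζ = −ln(OS)/√(π²+ln²(OS)) = 0.152.
From t_p = π/ω_d, ω_d = π/0.0111 = 283 rad/s, so ω_n = ω_d/√(1−ζ²) = 286 rad/s.
t_s ≈ 3/(ζω_n) = 3/(0.152·286) = 0.0690 s.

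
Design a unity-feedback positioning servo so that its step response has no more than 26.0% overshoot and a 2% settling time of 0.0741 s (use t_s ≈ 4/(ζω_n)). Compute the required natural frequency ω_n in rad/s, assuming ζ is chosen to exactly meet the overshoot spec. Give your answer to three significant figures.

Inverting the overshoot relation: ζ = |ln 0.260|/√(π² + ln²0.260) = 0.394.
From t_s ≈ 4/(ζω_n): ω_n = 4/(ζ·t_s) = 4/(0.394·0.0741) = 137 rad/s.

ω_n ≈ 137 rad/s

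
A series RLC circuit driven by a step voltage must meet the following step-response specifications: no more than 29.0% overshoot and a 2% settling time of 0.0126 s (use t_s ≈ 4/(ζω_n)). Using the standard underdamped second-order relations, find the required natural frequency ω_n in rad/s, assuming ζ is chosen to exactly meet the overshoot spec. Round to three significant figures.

ω_n ≈ 866 rad/s

ζ = −ln(OS)/√(π² + (ln OS)²). With OS = 0.290, ln OS = −1.238 and ζ = 1.238/3.377 = 0.367.
From t_s ≈ 4/(ζω_n): ω_n = 4/(ζ·t_s) = 4/(0.367·0.0126) = 866 rad/s.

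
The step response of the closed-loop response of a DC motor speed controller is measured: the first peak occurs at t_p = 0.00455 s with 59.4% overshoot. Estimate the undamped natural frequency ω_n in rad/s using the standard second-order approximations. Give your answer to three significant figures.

ζ from %OS: ζ = |ln 0.594|/√(π²+ln²0.594) = 0.164.
From t_p = π/ω_d, ω_d = π/0.00455 = 690 rad/s, so ω_n = ω_d/√(1−ζ²) = 700 rad/s.

ω_n ≈ 700 rad/s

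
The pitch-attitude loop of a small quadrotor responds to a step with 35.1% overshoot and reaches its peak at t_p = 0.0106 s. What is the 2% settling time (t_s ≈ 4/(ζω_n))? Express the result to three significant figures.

t_s ≈ 0.0405 s

The overshoot fixes ζ = −ln(OS)/√(π²+ln²(OS)) = 0.316.
t_p = π/ω_d ⇒ ω_d = 296 rad/s; then ω_n = ω_d/√(1−ζ²) = 312 rad/s.
t_s ≈ 4/(ζω_n) = 4/(0.316·312) = 0.0405 s.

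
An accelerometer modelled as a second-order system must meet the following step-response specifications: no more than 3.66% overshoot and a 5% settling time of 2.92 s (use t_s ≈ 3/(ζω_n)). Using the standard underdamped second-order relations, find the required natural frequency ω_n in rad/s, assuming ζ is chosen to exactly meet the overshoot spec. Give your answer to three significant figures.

ω_n ≈ 1.42 rad/s

ζ = −ln(OS)/√(π² + (ln OS)²). With OS = 0.0366, ln OS = −3.308 and ζ = 3.308/4.562 = 0.725.
From t_s ≈ 3/(ζω_n): ω_n = 3/(ζ·t_s) = 3/(0.725·2.92) = 1.42 rad/s.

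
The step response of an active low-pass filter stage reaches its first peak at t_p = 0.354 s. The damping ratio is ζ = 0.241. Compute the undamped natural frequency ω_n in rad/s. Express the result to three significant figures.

Peak time t_p = π/ω_d, so ω_d = π/t_p = π/0.354 = 8.87 rad/s.
ω_n = ω_d/√(1−ζ²) = 8.87/√0.942 = 9.14 rad/s.

ω_n ≈ 9.14 rad/s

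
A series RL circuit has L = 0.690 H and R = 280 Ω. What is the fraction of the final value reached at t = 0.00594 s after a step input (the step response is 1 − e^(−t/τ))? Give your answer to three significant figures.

y/y_∞ ≈ 0.910

τ = L/R = 0.690/280 = 0.00246 s.
y(t)/y_∞ = 1 − e^(−t/τ) = 1 − e^(−0.00594/0.00246) = 1 − e^(−2.41) = 0.910.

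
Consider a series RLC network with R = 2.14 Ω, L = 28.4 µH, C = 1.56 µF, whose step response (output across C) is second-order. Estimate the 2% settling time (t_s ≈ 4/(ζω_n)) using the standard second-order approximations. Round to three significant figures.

t_s ≈ 0.000106 s

For a series RLC circuit (capacitor voltage as output), ω_n = 1/√(LC) = 1/√(28.4 µH · 1.56 µF) = 150000 rad/s.
ζ = (R/2)·√(C/L) = (2.14/2)·√(1.56 µF/28.4 µH) = 0.251.
t_s ≈ 4/(ζω_n) = 0.000106 s.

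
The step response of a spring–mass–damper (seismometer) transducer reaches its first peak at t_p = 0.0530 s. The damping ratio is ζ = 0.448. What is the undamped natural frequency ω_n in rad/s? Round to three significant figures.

Peak time t_p = π/ω_d, so ω_d = π/t_p = π/0.0530 = 59.3 rad/s.
ω_n = ω_d/√(1−ζ²) = 59.3/√0.799 = 66.3 rad/s.

ω_n ≈ 66.3 rad/s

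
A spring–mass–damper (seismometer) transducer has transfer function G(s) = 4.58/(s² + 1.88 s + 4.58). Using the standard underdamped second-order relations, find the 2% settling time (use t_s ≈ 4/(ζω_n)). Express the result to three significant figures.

ω_n = √4.58 = 2.14 rad/s; ζ = 1.88/(2·2.14) = 0.439.
t_s ≈ 4/(ζω_n) = 4/(0.439·2.14) = 4.26 s.

t_s ≈ 4.26 s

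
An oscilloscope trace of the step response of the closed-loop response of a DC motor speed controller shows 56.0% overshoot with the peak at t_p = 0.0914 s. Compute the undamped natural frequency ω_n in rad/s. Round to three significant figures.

ζ from %OS: ζ = |ln 0.560|/√(π²+ln²0.560) = 0.181.
t_p = π/ω_d ⇒ ω_d = 34.4 rad/s; then ω_n = ω_d/√(1−ζ²) = 35.0 rad/s.

ω_n ≈ 35.0 rad/s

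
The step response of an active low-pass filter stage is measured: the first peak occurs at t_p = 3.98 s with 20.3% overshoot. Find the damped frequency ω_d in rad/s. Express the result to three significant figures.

ω_d ≈ 0.789 rad/s

t_p = π/ω_d, so ω_d = π/3.98 = 0.789 rad/s.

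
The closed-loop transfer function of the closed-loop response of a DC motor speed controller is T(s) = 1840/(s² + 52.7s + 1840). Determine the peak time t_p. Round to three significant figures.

ω_n = √1840 = 42.9 rad/s; ζ = 52.7/(2·42.9) = 0.614.
ω_d = ω_n√(1−ζ²) = 33.8 rad/s. Then t_p = π/ω_d = 0.0928 s.

t_p ≈ 0.0928 s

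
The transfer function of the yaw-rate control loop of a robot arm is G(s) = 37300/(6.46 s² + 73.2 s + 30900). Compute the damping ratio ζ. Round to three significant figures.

ζ ≈ 0.0819

Dividing through by 6.46: denominator becomes s² + 11.33 s + 4783.
So ω_n = √4783 = 69.2 rad/s and ζ = 11.33/(2·69.2) = 0.0819.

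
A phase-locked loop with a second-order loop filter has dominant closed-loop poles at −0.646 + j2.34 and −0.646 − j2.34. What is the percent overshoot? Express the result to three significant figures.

The poles are at −σ ± jω_d with σ = 0.646 and ω_d = 2.34, so ω_n = √(σ²+ω_d²) = 2.43 rad/s and ζ = σ/ω_n = 0.266.
%OS = 100 e^{−πζ/√(1−ζ²)} with ζ = 0.266 gives 42.0%.

%OS ≈ 42.0%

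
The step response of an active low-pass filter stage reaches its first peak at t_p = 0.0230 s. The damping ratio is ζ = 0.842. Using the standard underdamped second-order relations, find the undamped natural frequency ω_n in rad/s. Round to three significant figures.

Peak time t_p = π/ω_d, so ω_d = π/t_p = π/0.0230 = 137 rad/s.
ω_n = ω_d/√(1−ζ²) = 137/√0.291 = 253 rad/s.

ω_n ≈ 253 rad/s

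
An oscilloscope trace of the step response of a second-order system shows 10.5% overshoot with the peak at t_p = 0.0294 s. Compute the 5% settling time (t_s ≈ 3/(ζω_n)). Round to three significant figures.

From the overshoot, ζ = −ln(OS)/√(π²+ln²(OS)) = 0.583.
t_p = π/ω_d ⇒ ω_d = 107 rad/s; then ω_n = ω_d/√(1−ζ²) = 132 rad/s.
t_s ≈ 3/(ζω_n) = 3/(0.583·132) = 0.0391 s.

t_s ≈ 0.0391 s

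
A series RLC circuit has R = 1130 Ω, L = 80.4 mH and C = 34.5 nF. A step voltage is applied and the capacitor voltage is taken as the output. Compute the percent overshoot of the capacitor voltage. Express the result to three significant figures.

%OS ≈ 28.6%

For a series RLC circuit (capacitor voltage as output), ω_n = 1/√(LC) = 1/√(80.4 mH · 34.5 nF) = 19000 rad/s.
ζ = (R/2)·√(C/L) = (1130/2)·√(34.5 nF/80.4 mH) = 0.370.
Overshoot: exp(−π·0.370/√(1−0.370²)) = 0.286, i.e. 28.6%.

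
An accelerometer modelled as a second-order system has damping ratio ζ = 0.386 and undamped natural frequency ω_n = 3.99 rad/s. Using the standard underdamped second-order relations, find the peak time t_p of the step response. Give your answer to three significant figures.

The damped frequency is ω_d = ω_n√(1−ζ²) = 3.99·√(1−0.149) = 3.68 rad/s.
Peak time t_p = π/ω_d = π/3.68 = 0.854 s.

t_p ≈ 0.854 s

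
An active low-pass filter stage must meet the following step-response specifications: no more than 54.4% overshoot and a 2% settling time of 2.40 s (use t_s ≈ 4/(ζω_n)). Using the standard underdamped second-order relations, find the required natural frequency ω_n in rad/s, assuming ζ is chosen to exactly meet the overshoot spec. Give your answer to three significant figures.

Inverting the overshoot relation: ζ = |ln 0.544|/√(π² + ln²0.544) = 0.190.
Then ω_n = 4/(ζ t_s) = 4/(0.190 × 2.40) = 8.76 rad/s.

ω_n ≈ 8.76 rad/s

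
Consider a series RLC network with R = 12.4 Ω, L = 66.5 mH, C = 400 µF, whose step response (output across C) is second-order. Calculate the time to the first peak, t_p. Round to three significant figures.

For a series RLC circuit (capacitor voltage as output), ω_n = 1/√(LC) = 1/√(66.5 mH · 400 µF) = 194 rad/s.
ζ = (R/2)·√(C/L) = (12.4/2)·√(400 µF/66.5 mH) = 0.481.
The damped frequency ω_d = ω_n√(1−ζ²) = 170 rad/s. t_p = π/ω_d = 0.0185 s.

t_p ≈ 0.0185 s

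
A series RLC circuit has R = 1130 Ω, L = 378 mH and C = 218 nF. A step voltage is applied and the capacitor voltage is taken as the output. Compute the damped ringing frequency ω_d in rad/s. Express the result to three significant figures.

For a series RLC circuit (capacitor voltage as output), ω_n = 1/√(LC) = 1/√(378 mH · 218 nF) = 3480 rad/s.
ζ = (R/2)·√(C/L) = (1130/2)·√(218 nF/378 mH) = 0.429.
ω_d = 3480·√(1 − 0.429²) = 3150 rad/s.

ω_d ≈ 3150 rad/s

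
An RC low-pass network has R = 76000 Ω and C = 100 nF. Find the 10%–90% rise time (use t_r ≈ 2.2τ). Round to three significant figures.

τ = RC = 76000 × 100 nF = 0.00760 s.
t_r ≈ 2.2τ = 0.0167 s.

t_r ≈ 0.0167 s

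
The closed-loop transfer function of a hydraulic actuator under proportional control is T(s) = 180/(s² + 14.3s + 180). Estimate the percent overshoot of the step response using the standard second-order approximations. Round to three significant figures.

ω_n = √180 = 13.4 rad/s; ζ = 14.3/(2·13.4) = 0.533.
%OS = 100 e^{−πζ/√(1−ζ²)} with ζ = 0.533 gives 13.8%.

%OS ≈ 13.8%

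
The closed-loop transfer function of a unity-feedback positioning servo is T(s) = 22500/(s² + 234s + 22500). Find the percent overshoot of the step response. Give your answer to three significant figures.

%OS ≈ 1.99%

Comparing the denominator to s² + 2ζω_n s + ω_n²: ω_n = √22500 = 150 rad/s, and 2ζω_n = 234 so ζ = 234/(2·150) = 0.780.
Overshoot: exp(−π·0.780/√(1−0.780²)) = 0.0199, i.e. 1.99%.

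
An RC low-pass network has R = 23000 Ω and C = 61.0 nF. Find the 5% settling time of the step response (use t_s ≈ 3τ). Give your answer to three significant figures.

τ = RC = 23000 × 61.0 nF = 0.00140 s.
t_s ≈ 3τ = 0.00421 s.

t_s ≈ 0.00421 s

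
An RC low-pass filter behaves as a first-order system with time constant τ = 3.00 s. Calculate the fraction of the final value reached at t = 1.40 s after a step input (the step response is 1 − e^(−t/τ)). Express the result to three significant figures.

y(t)/y_∞ = 1 − e^(−t/τ) = 1 − e^(−1.40/3.00) = 1 − e^(−0.467) = 0.373.

y/y_∞ ≈ 0.373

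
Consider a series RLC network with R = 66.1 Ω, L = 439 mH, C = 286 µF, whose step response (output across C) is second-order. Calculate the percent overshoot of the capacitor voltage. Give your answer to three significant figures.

%OS ≈ 0.719%

For a series RLC circuit (capacitor voltage as output), ω_n = 1/√(LC) = 1/√(439 mH · 286 µF) = 89.2 rad/s.
ζ = (R/2)·√(C/L) = (66.1/2)·√(286 µF/439 mH) = 0.844.
%OS = 100 e^{−πζ/√(1−ζ²)} with ζ = 0.844 gives 0.719%.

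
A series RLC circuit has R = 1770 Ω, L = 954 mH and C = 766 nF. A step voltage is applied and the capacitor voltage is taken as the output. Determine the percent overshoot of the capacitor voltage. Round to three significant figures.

For a series RLC circuit (capacitor voltage as output), ω_n = 1/√(LC) = 1/√(954 mH · 766 nF) = 1170 rad/s.
ζ = (R/2)·√(C/L) = (1770/2)·√(766 nF/954 mH) = 0.793.
Overshoot: exp(−π·0.793/√(1−0.793²)) = 0.0167, i.e. 1.67%.

%OS ≈ 1.67%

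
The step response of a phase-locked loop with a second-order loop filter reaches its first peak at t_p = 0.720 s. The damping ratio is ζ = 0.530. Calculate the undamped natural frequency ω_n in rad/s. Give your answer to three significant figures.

Peak time t_p = π/ω_d, so ω_d = π/t_p = π/0.720 = 4.36 rad/s.
ω_n = ω_d/√(1−ζ²) = 4.36/√0.719 = 5.15 rad/s.

ω_n ≈ 5.15 rad/s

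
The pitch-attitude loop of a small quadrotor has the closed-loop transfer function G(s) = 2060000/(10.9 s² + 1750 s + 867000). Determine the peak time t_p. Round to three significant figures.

t_p ≈ 0.0116 s

Dividing through by 10.9: denominator becomes s² + 160.6 s + 79540.
So ω_n = √79540 = 282 rad/s and ζ = 160.6/(2·282) = 0.285.
ω_d = ω_n√(1−ζ²) = 270 rad/s. t_p = π/ω_d = 0.0116 s.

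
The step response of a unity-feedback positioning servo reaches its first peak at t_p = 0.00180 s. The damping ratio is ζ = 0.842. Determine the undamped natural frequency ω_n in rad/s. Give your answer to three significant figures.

Peak time t_p = π/ω_d, so ω_d = π/t_p = π/0.00180 = 1750 rad/s.
ω_n = ω_d/√(1−ζ²) = 1750/√0.291 = 3240 rad/s.

ω_n ≈ 3240 rad/s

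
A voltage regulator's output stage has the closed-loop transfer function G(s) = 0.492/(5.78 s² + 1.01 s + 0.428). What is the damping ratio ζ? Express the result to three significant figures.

ζ ≈ 0.321

Dividing through by 5.78: denominator becomes s² + 0.1747 s + 0.07405.
So ω_n = √0.07405 = 0.272 rad/s and ζ = 0.1747/(2·0.272) = 0.321.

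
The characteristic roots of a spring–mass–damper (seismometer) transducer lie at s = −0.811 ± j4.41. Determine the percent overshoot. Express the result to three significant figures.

%OS ≈ 56.1%

|pole| = ω_n = √(0.811² + 4.41²) = 4.48 rad/s; ζ = cos θ = σ/ω_n = 0.181.
%OS = 100 e^{−πζ/√(1−ζ²)} with ζ = 0.181 gives 56.1%.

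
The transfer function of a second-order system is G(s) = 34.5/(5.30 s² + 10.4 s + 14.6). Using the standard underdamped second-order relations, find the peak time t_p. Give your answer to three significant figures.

Dividing through by 5.30: denominator becomes s² + 1.962 s + 2.755.
So ω_n = √2.755 = 1.66 rad/s and ζ = 1.962/(2·1.66) = 0.591.
The damped frequency ω_d = ω_n√(1−ζ²) = 1.34 rad/s. t_p = π/ω_d = 2.35 s.

t_p ≈ 2.35 s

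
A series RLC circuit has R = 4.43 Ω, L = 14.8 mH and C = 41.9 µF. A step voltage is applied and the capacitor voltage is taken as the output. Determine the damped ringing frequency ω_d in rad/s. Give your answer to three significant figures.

For a series RLC circuit (capacitor voltage as output), ω_n = 1/√(LC) = 1/√(14.8 mH · 41.9 µF) = 1270 rad/s.
ζ = (R/2)·√(C/L) = (4.43/2)·√(41.9 µF/14.8 mH) = 0.118.
ω_d = ω_n√(1−ζ²) = 1260 rad/s.

ω_d ≈ 1260 rad/s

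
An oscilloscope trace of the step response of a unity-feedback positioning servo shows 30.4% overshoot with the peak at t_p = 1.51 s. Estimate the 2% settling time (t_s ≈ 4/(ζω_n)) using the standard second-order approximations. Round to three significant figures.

The overshoot fixes ζ = −ln(OS)/√(π²+ln²(OS)) = 0.354.
From t_p = π/ω_d, ω_d = π/1.51 = 2.08 rad/s, so ω_n = ω_d/√(1−ζ²) = 2.22 rad/s.
t_s ≈ 4/(ζω_n) = 4/(0.354·2.22) = 5.07 s.

t_s ≈ 5.07 s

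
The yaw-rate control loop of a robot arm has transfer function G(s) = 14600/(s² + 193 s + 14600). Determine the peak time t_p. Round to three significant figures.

t_p ≈ 0.0432 s

Comparing the denominator to s² + 2ζω_n s + ω_n²: ω_n = √14600 = 121 rad/s, and 2ζω_n = 193 so ζ = 193/(2·121) = 0.799.
ω_d = ω_n√(1−ζ²) = 72.7 rad/s. Then t_p = π/ω_d = 0.0432 s.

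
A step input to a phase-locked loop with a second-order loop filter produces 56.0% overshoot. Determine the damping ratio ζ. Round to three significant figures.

ζ ≈ 0.181

Inverting the overshoot relation: ζ = |ln 0.560|/√(π² + ln²0.560) = 0.181.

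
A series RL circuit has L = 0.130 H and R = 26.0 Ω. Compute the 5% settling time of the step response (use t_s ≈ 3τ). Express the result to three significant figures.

t_s ≈ 0.0150 s

τ = L/R = 0.130/26.0 = 0.00500 s.
t_s ≈ 3τ = 0.0150 s.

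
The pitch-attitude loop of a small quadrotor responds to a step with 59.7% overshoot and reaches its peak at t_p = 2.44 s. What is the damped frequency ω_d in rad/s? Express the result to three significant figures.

t_p = π/ω_d, so ω_d = π/2.44 = 1.29 rad/s.

ω_d ≈ 1.29 rad/s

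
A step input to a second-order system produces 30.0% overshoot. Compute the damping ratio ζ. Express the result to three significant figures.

ζ ≈ 0.358

Inverting the overshoot relation: ζ = |ln 0.300|/√(π² + ln²0.300) = 0.358.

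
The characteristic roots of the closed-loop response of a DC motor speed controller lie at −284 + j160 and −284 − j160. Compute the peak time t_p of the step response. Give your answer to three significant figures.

t_p ≈ 0.0196 s

t_p = π/ω_d with ω_d = 160 (the imaginary part), so t_p = 0.0196 s.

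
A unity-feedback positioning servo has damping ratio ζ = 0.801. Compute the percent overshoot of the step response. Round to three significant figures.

%OS ≈ 1.49%

For an underdamped second-order system, %OS = 100·exp(−πζ/√(1−ζ²)).
πζ/√(1−ζ²) = π·0.801/√(1−0.642) = 4.203, so %OS = 100·e^(−4.203) = 1.49%.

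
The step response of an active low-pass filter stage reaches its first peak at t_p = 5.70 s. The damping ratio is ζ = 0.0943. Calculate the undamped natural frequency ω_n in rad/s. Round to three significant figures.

Peak time t_p = π/ω_d, so ω_d = π/t_p = π/5.70 = 0.551 rad/s.
ω_n = ω_d/√(1−ζ²) = 0.551/√0.991 = 0.554 rad/s.

ω_n ≈ 0.554 rad/s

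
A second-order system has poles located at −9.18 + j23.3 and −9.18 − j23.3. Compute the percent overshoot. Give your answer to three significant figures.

With σ = 9.18, ω_d = 23.3: ω_n = √(σ²+ω_d²) = 25.0 rad/s, ζ = σ/ω_n = 0.367.
Overshoot: exp(−π·0.367/√(1−0.367²)) = 0.290, i.e. 29.0%.

%OS ≈ 29.0%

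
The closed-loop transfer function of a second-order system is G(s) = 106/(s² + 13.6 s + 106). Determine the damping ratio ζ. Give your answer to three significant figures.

ω_n = √106 = 10.3 rad/s; ζ = 13.6/(2·10.3) = 0.660.

ζ ≈ 0.660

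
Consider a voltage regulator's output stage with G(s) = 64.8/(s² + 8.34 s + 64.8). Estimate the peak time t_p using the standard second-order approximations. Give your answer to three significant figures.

t_p ≈ 0.456 s

ω_n = √64.8 = 8.05 rad/s; ζ = 8.34/(2·8.05) = 0.518.
ω_d = ω_n√(1−ζ²) = 6.89 rad/s. Then t_p = π/ω_d = 0.456 s.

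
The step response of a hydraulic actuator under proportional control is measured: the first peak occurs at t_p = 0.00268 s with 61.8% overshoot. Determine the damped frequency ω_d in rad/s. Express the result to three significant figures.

t_p = π/ω_d, so ω_d = π/0.00268 = 1170 rad/s.

ω_d ≈ 1170 rad/s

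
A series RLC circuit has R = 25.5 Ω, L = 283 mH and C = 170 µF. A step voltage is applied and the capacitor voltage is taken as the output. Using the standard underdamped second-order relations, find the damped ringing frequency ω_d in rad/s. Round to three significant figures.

For a series RLC circuit (capacitor voltage as output), ω_n = 1/√(LC) = 1/√(283 mH · 170 µF) = 144 rad/s.
ζ = (R/2)·√(C/L) = (25.5/2)·√(170 µF/283 mH) = 0.312.
ω_d = ω_n√(1−ζ²) = 137 rad/s.

ω_d ≈ 137 rad/s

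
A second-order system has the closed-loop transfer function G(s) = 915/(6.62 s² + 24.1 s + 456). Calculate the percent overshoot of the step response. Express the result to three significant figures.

%OS ≈ 49.4%

Dividing through by 6.62: denominator becomes s² + 3.640 s + 68.88.
So ω_n = √68.88 = 8.30 rad/s and ζ = 3.640/(2·8.30) = 0.219.
%OS = 100 e^{−πζ/√(1−ζ²)} with ζ = 0.219 gives 49.4%.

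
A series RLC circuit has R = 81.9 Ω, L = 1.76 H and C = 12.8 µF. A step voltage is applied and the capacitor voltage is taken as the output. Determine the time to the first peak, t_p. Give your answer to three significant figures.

For a series RLC circuit (capacitor voltage as output), ω_n = 1/√(LC) = 1/√(1.76 H · 12.8 µF) = 211 rad/s.
ζ = (R/2)·√(C/L) = (81.9/2)·√(12.8 µF/1.76 H) = 0.110.
ω_d = 211·√(1 − 0.110²) = 209 rad/s. t_p = π/ω_d = 0.0150 s.

t_p ≈ 0.0150 s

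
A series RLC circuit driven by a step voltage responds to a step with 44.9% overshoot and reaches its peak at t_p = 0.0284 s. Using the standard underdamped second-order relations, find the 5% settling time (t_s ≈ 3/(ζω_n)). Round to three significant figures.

From the overshoot, ζ = −ln(OS)/√(π²+ln²(OS)) = 0.247.
t_p = π/ω_d ⇒ ω_d = 111 rad/s; then ω_n = ω_d/√(1−ζ²) = 114 rad/s.
t_s ≈ 3/(ζω_n) = 3/(0.247·114) = 0.106 s.

t_s ≈ 0.106 s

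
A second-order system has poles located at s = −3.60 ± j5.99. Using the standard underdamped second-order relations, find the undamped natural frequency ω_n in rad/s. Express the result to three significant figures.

ω_n ≈ 6.99 rad/s

|pole| = ω_n = √(3.60² + 5.99²) = 6.99 rad/s; ζ = cos θ = σ/ω_n = 0.515.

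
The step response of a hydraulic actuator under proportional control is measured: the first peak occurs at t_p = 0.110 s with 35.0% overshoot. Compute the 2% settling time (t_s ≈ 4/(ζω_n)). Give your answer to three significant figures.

t_s ≈ 0.419 s

ζ from %OS: ζ = |ln 0.350|/√(π²+ln²0.350) = 0.317.
From t_p = π/ω_d, ω_d = π/0.110 = 28.6 rad/s, so ω_n = ω_d/√(1−ζ²) = 30.1 rad/s.
t_s ≈ 4/(ζω_n) = 4/(0.317·30.1) = 0.419 s.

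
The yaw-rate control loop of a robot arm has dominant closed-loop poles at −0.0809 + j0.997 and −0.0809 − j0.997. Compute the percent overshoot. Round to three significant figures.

%OS ≈ 77.5%

The poles are at −σ ± jω_d with σ = 0.0809 and ω_d = 0.997, so ω_n = √(σ²+ω_d²) = 1.00 rad/s and ζ = σ/ω_n = 0.0809.
%OS = 100·exp(−πζ/√(1−ζ²)) = 77.5%.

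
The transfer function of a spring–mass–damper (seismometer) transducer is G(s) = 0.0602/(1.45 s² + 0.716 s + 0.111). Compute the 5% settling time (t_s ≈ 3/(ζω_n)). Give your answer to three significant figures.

Dividing through by 1.45: denominator becomes s² + 0.4938 s + 0.07655.
So ω_n = √0.07655 = 0.277 rad/s and ζ = 0.4938/(2·0.277) = 0.892.
t_s ≈ 3/(ζω_n) = 12.2 s.

t_s ≈ 12.2 s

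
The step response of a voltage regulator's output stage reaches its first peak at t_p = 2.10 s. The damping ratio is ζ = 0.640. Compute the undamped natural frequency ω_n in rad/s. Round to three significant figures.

ω_n ≈ 1.95 rad/s

Peak time t_p = π/ω_d, so ω_d = π/t_p = π/2.10 = 1.50 rad/s.
ω_n = ω_d/√(1−ζ²) = 1.50/√0.590 = 1.95 rad/s.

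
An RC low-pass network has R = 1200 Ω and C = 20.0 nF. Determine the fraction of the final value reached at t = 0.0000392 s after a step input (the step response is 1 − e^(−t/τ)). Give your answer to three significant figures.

τ = RC = 1200 × 20.0 nF = 0.0000240 s.
y(t)/y_∞ = 1 − e^(−t/τ) = 1 − e^(−0.0000392/0.0000240) = 1 − e^(−1.63) = 0.805.

y/y_∞ ≈ 0.805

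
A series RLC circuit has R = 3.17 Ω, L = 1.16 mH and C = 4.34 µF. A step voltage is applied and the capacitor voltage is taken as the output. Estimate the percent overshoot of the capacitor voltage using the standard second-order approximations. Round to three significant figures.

For a series RLC circuit (capacitor voltage as output), ω_n = 1/√(LC) = 1/√(1.16 mH · 4.34 µF) = 14100 rad/s.
ζ = (R/2)·√(C/L) = (3.17/2)·√(4.34 µF/1.16 mH) = 0.0969.
%OS = 100·exp(−πζ/√(1−ζ²)) = 73.6%.

%OS ≈ 73.6%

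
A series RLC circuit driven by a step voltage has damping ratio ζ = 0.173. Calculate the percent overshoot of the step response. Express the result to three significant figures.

For an underdamped second-order system, %OS = 100·exp(−πζ/√(1−ζ²)).
πζ/√(1−ζ²) = π·0.173/√(1−0.0299) = 0.5518, so %OS = 100·e^(−0.5518) = 57.6%.

%OS ≈ 57.6%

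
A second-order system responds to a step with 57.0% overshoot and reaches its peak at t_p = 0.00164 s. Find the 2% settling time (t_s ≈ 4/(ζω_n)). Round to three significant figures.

From the overshoot, ζ = −ln(OS)/√(π²+ln²(OS)) = 0.176.
From t_p = π/ω_d, ω_d = π/0.00164 = 1920 rad/s, so ω_n = ω_d/√(1−ζ²) = 1950 rad/s.
t_s ≈ 4/(ζω_n) = 4/(0.176·1950) = 0.0117 s.

t_s ≈ 0.0117 s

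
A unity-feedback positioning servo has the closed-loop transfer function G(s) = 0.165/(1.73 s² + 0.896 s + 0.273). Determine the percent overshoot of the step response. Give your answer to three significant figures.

%OS ≈ 6.72%

Dividing through by 1.73: denominator becomes s² + 0.5179 s + 0.1578.
So ω_n = √0.1578 = 0.397 rad/s and ζ = 0.5179/(2·0.397) = 0.652.
Overshoot: exp(−π·0.652/√(1−0.652²)) = 0.0672, i.e. 6.72%.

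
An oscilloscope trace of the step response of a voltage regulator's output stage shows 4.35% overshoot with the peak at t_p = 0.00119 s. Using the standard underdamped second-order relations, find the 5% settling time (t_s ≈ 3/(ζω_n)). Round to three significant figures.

t_s ≈ 0.00114 s

From the overshoot, ζ = −ln(OS)/√(π²+ln²(OS)) = 0.706.
From t_p = π/ω_d, ω_d = π/0.00119 = 2640 rad/s, so ω_n = ω_d/√(1−ζ²) = 3730 rad/s.
t_s ≈ 3/(ζω_n) = 3/(0.706·3730) = 0.00114 s.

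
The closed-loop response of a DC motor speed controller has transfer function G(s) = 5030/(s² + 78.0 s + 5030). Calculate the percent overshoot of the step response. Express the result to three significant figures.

Comparing the denominator to s² + 2ζω_n s + ω_n²: ω_n = √5030 = 70.9 rad/s, and 2ζω_n = 78.0 so ζ = 78.0/(2·70.9) = 0.550.
%OS = 100 e^{−πζ/√(1−ζ²)} with ζ = 0.550 gives 12.6%.

%OS ≈ 12.6%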